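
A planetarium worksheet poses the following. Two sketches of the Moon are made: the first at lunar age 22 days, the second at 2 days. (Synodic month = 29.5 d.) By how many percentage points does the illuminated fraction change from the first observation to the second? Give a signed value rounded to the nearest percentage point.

-47 percentage points

First observation: θ = 360°·22/29.5 = 268.5°, so f = 0.513.
Second observation: θ = 24.4°, f = 0.045.
Δf = 0.045 − 0.513 = -0.469, i.e. -47 pp.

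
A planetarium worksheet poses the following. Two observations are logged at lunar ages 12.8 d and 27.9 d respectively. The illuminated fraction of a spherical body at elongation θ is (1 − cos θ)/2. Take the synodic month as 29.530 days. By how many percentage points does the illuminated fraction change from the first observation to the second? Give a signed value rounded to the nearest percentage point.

-93 percentage points

First observation: θ = 360°·12.8/29.530 = 156.0°, so f = 0.957.
Second observation: θ = 340.1°, f = 0.030.
Δf = 0.030 − 0.957 = -0.927, i.e. -93 pp.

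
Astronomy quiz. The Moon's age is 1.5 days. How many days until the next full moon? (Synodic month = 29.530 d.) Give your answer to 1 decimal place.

13.3 days

Full moon occurs at elongation 180°, i.e. at age 29.530 × 180/360 = 14.765 d.
That is 14.765 − 1.5 = 13.265 days ahead.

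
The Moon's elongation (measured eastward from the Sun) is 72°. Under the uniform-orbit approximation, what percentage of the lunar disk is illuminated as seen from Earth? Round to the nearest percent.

35%

cos 72° = 0.309, so f = (1 − 0.309)/2 = 0.345, i.e. 35%.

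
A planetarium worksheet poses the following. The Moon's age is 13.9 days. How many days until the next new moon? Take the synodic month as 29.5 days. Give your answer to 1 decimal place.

The next new moon completes the synodic month: 29.5 − 13.9 = 15.600 days.

15.6 days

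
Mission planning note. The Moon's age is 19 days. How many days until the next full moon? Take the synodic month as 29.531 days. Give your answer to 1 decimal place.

25.3 days

Full moon is 0.5 of the way through the cycle: age 0.5 × 29.531 = 14.765 d.
Already past this cycle's full moon; the next is at 14.765 + 29.531 = 44.296 d, so 44.296 − 19 = 25.296 days.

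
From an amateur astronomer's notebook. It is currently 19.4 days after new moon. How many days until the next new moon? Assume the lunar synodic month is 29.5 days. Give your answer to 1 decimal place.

10.1 days

One full lunation from the last new moon is 29.5 d; remaining = 29.5 − 19.4 = 10.100 d.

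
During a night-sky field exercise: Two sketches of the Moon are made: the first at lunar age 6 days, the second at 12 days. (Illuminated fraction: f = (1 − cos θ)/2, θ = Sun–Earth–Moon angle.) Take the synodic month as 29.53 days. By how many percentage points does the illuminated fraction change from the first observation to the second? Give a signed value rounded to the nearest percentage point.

θ₁ = 360° × 6/29.53 = 73.1°, f₁ = (1 − cos θ₁)/2 = 0.355.
θ₂ = 360° × 12/29.53 = 146.3°, f₂ = (1 − cos θ₂)/2 = 0.916.
Change = f₂ − f₁ = +0.561 → +56 percentage points.

+56 percentage points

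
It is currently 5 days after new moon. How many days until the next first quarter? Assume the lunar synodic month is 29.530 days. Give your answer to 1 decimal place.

First quarter occurs at elongation 90°, i.e. at age 29.530 × 90/360 = 7.383 d.
That is 7.383 − 5 = 2.383 days ahead.

2.4 days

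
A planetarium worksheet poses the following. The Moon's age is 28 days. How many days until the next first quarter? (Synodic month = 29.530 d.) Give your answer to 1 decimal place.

First quarter occurs at elongation 90°, i.e. at age 29.530 × 90/360 = 7.383 d.
This lunation's first quarter (7.383 d) has passed, so add one period: 36.913 − 28 = 8.913 days.

8.9 days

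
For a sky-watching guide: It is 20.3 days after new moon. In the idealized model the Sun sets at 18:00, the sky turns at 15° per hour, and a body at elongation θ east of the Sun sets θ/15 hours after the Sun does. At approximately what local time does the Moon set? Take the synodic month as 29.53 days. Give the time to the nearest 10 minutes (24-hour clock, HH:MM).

Elongation θ = 360° × 20.3/29.53 ≈ 247.5°.
At 15° of sky rotation per hour, 247.5° corresponds to a 16.50 h lag.
18:00 + 16.498 h ≈ 10:30 → 10:30 to the nearest ten minutes.

10:30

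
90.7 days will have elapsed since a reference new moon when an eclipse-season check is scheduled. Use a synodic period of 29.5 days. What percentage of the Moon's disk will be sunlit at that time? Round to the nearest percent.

5%

90.7 d spans 3 complete synodic months (3 × 29.5 = 88.50 d) plus 2.20 d.
Elongation θ = 360° × 2.20/29.5 ≈ 26.8°.
Illuminated fraction = (1 − cos 26.8°)/2 = (1 − 0.892)/2 ≈ 0.054, so 5%.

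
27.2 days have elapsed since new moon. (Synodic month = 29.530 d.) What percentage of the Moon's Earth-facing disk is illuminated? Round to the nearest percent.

Elongation θ = 360° × 27.2/29.530 ≈ 331.6°.
cos 331.6° = 0.880, so f = (1 − 0.880)/2 = 0.060, so 6%.

6%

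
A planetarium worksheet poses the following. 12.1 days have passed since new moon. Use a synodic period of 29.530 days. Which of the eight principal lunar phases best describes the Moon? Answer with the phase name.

At 12.1/29.530 of the cycle, θ ≈ 148° — the waxing gibbous range.

waxing gibbous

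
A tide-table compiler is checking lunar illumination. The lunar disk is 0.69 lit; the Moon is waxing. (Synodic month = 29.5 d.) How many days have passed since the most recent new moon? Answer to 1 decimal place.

9.2 days

Invert f = (1 − cos θ)/2 to get cos θ = 1 − 2(0.69) = -0.380, hence θ₀ = arccos -0.380 = 112.3°.
The Moon is waxing (0°–180°), so θ = 112.3° directly.
Age = 29.5 × 112.3°/360° ≈ 9.21 days.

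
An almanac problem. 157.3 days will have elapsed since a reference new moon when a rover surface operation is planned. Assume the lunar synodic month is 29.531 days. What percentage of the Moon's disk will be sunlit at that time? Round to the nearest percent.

73%

157.3 d spans 5 complete synodic months (5 × 29.531 = 147.66 d) plus 9.65 d.
The Moon has covered 9.65/29.531 of its cycle, so θ ≈ 360° × 9.65/29.531 = 117.6°.
With cos θ = (-0.463), the lit fraction is (1 − (-0.463))/2 ≈ 0.731, so 73%.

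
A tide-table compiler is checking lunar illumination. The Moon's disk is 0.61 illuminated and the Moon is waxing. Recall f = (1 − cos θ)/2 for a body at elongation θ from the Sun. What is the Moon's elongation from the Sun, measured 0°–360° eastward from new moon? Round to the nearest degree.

103°

From f = (1 − cos θ)/2: cos θ = 1 − 2×0.61 = -0.220; arccos → 102.7°.
Waxing ⇒ before full, so θ = 102.7°.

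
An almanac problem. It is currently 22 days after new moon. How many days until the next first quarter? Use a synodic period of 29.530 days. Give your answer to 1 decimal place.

14.9 days

First quarter is 0.25 of the way through the cycle: age 0.25 × 29.530 = 7.383 d.
This lunation's first quarter (7.383 d) has passed, so add one period: 36.913 − 22 = 14.913 days.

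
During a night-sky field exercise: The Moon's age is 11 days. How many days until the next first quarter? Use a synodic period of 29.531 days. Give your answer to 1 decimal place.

25.9 days

First quarter occurs at elongation 90°, i.e. at age 29.531 × 90/360 = 7.383 d.
Already past this cycle's first quarter; the next is at 7.383 + 29.531 = 36.914 d, so 36.914 − 11 = 25.914 days.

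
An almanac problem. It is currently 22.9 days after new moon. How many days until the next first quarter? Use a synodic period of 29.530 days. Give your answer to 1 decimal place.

14.0 days

First quarter is 0.25 of the way through the cycle: age 0.25 × 29.530 = 7.383 d.
Already past this cycle's first quarter; the next is at 7.383 + 29.530 = 36.913 d, so 36.913 − 22.9 = 14.013 days.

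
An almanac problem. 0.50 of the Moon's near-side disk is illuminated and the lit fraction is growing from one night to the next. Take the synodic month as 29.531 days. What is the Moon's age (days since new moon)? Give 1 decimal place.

Invert f = (1 − cos θ)/2 to get cos θ = 1 − 2(0.50) = 0.000, hence θ₀ = arccos 0.000 = 90.0°.
Before full moon the principal value applies: θ = 90.0°.
Age = 29.531 × 90.0°/360° ≈ 7.38 days.

7.4 days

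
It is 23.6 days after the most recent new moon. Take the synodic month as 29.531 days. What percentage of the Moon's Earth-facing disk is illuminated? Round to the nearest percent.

35%

Phase angle: θ = 360°·(23.6 d)/(29.531 d) = 287.7°.
Illuminated fraction = (1 − cos 287.7°)/2 = (1 − 0.304)/2 ≈ 0.348, so 35%.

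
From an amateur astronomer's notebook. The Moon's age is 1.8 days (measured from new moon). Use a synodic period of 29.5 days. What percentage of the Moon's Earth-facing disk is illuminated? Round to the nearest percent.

Elongation θ = 360° × 1.8/29.5 ≈ 22.0°.
Illuminated fraction = (1 − cos 22.0°)/2 = (1 − 0.927)/2 ≈ 0.036, so 4%.

4%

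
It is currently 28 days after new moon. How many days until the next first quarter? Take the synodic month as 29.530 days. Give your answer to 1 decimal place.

First quarter occurs at elongation 90°, i.e. at age 29.530 × 90/360 = 7.383 d.
Already past this cycle's first quarter; the next is at 7.383 + 29.530 = 36.913 d, so 36.913 − 28 = 8.913 days.

8.9 days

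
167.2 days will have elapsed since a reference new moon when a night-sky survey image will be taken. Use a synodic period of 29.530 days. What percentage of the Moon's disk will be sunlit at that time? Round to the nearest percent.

Reduce mod P: 167.2 − 5×29.530 = 19.55 d into the current lunation.
Phase angle: θ = 360°·(19.55 d)/(29.530 d) = 238.3°.
cos 238.3° = (-0.525), so f = (1 − (-0.525))/2 = 0.762, so 76%.

76%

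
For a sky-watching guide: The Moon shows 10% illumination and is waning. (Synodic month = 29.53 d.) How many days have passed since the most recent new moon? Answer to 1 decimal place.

cos θ = 1 − 2f = 0.800, giving a principal value of 36.9°.
Since the Moon is past full (waning), take the reflex angle: θ = 360° − 36.9° = 323.1°.
Age = 29.53 × 323.1°/360° ≈ 26.51 days.

26.5 days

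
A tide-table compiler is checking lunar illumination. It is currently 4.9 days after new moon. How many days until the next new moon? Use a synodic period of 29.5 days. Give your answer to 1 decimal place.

24.6 days

The next new moon completes the synodic month: 29.5 − 4.9 = 24.600 days.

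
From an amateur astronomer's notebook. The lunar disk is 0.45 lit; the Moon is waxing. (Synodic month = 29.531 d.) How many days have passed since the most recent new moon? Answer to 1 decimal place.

From f = (1 − cos θ)/2: cos θ = 1 − 2×0.45 = 0.100; arccos → 84.3°.
Before full moon the principal value applies: θ = 84.3°.
That fraction of the synodic month is 84.3/360 × 29.531 d ≈ 6.91 d.

6.9 days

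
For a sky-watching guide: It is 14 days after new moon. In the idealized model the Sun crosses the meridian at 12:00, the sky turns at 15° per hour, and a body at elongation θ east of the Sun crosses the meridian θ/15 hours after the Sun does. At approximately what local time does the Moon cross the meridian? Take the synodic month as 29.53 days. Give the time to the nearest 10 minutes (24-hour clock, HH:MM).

Elongation θ = 360° × 14/29.53 ≈ 170.7°.
Delay after the Sun = 170.7° / (15°/h) ≈ 11.38 h.
12:00 + 11.378 h ≈ 23:23 → 23:20 to the nearest ten minutes.

23:20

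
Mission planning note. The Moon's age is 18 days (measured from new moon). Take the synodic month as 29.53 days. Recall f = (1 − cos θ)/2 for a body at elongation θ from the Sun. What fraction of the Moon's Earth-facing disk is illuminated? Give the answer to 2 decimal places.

0.89

Elongation θ = 360° × 18/29.53 ≈ 219.4°.
cos 219.4° = (-0.772), so f = (1 − (-0.772))/2 = 0.886.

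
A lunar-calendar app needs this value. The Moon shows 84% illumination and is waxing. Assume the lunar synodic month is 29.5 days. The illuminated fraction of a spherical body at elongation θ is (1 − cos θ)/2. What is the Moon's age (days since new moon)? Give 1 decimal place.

cos θ = 1 − 2f = -0.680, giving a principal value of 132.8°.
Before full moon the principal value applies: θ = 132.8°.
At 360°/29.5 d per day, 132.8° corresponds to 10.89 days.

10.9 days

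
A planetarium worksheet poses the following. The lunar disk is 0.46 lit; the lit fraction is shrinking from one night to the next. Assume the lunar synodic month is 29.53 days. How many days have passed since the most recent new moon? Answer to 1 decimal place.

Invert f = (1 − cos θ)/2 to get cos θ = 1 − 2(0.46) = 0.080, hence θ₀ = arccos 0.080 = 85.4°.
Waning ⇒ past full, so θ = 360° − 85.4° = 274.6°.
That fraction of the synodic month is 274.6/360 × 29.53 d ≈ 22.52 d.

22.5 days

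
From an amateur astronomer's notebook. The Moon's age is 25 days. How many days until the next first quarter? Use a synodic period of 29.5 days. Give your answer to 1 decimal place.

First quarter occurs at elongation 90°, i.e. at age 29.5 × 90/360 = 7.375 d.
Already past this cycle's first quarter; the next is at 7.375 + 29.5 = 36.875 d, so 36.875 − 25 = 11.875 days.

11.9 days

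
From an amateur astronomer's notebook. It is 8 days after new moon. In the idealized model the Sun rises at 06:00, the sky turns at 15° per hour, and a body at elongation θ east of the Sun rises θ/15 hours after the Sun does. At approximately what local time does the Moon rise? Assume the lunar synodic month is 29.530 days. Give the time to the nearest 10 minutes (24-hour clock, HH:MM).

12:30

The Moon has covered 8/29.530 of its cycle, so θ ≈ 360° × 8/29.530 = 97.5°.
Delay after the Sun = 97.5° / (15°/h) ≈ 6.50 h.
06:00 + 6.502 h ≈ 12:30 → 12:30 to the nearest ten minutes.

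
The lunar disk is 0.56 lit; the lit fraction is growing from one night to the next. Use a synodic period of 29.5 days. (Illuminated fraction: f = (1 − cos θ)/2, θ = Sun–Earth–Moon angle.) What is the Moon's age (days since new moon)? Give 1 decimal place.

7.9 days

Invert f = (1 − cos θ)/2 to get cos θ = 1 − 2(0.56) = -0.120, hence θ₀ = arccos -0.120 = 96.9°.
Before full moon the principal value applies: θ = 96.9°.
That fraction of the synodic month is 96.9/360 × 29.5 d ≈ 7.94 d.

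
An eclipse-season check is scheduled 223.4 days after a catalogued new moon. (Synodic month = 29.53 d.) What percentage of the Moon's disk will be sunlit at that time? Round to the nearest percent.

96%

223.4/29.53 = 7.565 lunations, so 7 complete cycles and 16.69 d into the next.
Phase angle: θ = 360°·(16.69 d)/(29.53 d) = 203.5°.
With cos θ = (-0.917), the lit fraction is (1 − (-0.917))/2 ≈ 0.959, so 96%.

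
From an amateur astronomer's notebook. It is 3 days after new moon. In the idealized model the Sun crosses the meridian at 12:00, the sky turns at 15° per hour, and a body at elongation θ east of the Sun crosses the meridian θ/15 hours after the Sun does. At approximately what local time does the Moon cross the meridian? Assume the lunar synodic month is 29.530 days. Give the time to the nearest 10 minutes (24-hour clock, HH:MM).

14:30

Phase angle: θ = 360°·(3 d)/(29.530 d) = 36.6°.
At 15° of sky rotation per hour, 36.6° corresponds to a 2.44 h lag.
12:00 + 2.438 h ≈ 14:26 → 14:30 to the nearest ten minutes.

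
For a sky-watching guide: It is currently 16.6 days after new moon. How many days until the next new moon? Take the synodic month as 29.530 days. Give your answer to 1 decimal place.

12.9 days

One full lunation from the last new moon is 29.530 d; remaining = 29.530 − 16.6 = 12.930 d.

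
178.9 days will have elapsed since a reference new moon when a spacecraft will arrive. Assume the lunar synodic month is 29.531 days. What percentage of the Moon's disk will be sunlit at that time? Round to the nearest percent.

3%

Reduce mod P: 178.9 − 6×29.531 = 1.71 d into the current lunation.
The Moon has covered 1.71/29.531 of its cycle, so θ ≈ 360° × 1.71/29.531 = 20.9°.
With cos θ = 0.934, the lit fraction is (1 − 0.934)/2 ≈ 0.033, so 3%.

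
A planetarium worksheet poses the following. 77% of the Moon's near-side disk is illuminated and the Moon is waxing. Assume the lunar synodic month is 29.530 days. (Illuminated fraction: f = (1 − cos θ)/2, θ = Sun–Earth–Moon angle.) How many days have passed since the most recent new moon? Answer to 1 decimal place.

10.1 days

cos θ = 1 − 2f = -0.540, giving a principal value of 122.7°.
Before full moon the principal value applies: θ = 122.7°.
That fraction of the synodic month is 122.7/360 × 29.530 d ≈ 10.06 d.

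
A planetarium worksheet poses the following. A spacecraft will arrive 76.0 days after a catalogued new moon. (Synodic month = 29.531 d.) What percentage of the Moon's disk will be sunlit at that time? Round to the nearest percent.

95%

Reduce mod P: 76.0 − 2×29.531 = 16.94 d into the current lunation.
Elongation θ = 360° × 16.94/29.531 ≈ 206.5°.
Illuminated fraction = (1 − cos 206.5°)/2 = (1 − (-0.895))/2 ≈ 0.948, so 95%.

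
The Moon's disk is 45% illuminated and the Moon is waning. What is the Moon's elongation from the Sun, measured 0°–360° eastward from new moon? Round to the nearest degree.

From f = (1 − cos θ)/2: cos θ = 1 − 2×0.45 = 0.100; arccos → 84.3°.
Since the Moon is past full (waning), take the reflex angle: θ = 360° − 84.3° = 275.7°.

276°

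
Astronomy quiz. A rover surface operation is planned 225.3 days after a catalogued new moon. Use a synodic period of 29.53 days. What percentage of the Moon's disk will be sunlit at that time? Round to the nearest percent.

225.3/29.53 = 7.630 lunations, so 7 complete cycles and 18.59 d into the next.
Phase angle: θ = 360°·(18.59 d)/(29.53 d) = 226.6°.
cos 226.6° = (-0.687), so f = (1 − (-0.687))/2 = 0.843, so 84%.

84%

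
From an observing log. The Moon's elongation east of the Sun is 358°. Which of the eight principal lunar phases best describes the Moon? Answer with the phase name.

new moon

358° lies in the new moon sector of the 8-phase cycle.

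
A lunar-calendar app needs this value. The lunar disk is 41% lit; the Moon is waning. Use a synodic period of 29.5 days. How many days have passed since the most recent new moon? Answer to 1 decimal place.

23.0 days

From f = (1 − cos θ)/2: cos θ = 1 − 2×0.41 = 0.180; arccos → 79.6°.
A waning Moon lies in 180°–360°, so θ = 360° − 79.6° = 280.4°.
That fraction of the synodic month is 280.4/360 × 29.5 d ≈ 22.97 d.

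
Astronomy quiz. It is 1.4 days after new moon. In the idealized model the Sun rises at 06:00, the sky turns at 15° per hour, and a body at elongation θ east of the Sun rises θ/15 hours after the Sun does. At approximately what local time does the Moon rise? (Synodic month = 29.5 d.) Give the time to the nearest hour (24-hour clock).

The Moon has covered 1.4/29.5 of its cycle, so θ ≈ 360° × 1.4/29.5 = 17.1°.
Delay after the Sun = 17.1° / (15°/h) ≈ 1.14 h.
06:00 + 1.14 h ≈ 07:08 → 07:00 to the nearest hour.

07:00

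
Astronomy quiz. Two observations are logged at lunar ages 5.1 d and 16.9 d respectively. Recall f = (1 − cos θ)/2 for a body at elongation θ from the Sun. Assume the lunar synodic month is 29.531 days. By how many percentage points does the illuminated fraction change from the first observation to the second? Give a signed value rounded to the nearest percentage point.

+68 pp

First observation: θ = 360°·5.1/29.531 = 62.2°, so f = 0.267.
Second observation: θ = 206.0°, f = 0.949.
Δf = 0.949 − 0.267 = +0.683, i.e. +68 pp.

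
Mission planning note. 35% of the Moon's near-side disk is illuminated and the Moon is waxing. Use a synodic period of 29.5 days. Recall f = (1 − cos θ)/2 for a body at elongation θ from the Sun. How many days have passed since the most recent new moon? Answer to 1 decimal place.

5.9 days

Invert f = (1 − cos θ)/2 to get cos θ = 1 − 2(0.35) = 0.300, hence θ₀ = arccos 0.300 = 72.5°.
Before full moon the principal value applies: θ = 72.5°.
Age = 29.5 × 72.5°/360° ≈ 5.94 days.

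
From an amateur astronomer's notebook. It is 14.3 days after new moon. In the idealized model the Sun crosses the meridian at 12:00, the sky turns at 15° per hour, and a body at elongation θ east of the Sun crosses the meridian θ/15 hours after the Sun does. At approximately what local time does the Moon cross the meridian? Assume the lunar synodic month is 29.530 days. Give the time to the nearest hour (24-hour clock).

Phase angle: θ = 360°·(14.3 d)/(29.530 d) = 174.3°.
The Moon trails the Sun by θ/15 = 174.3/15 ≈ 11.62 hours.
12:00 + 11.62 h ≈ 23:37 → 00:00 to the nearest hour.

00:00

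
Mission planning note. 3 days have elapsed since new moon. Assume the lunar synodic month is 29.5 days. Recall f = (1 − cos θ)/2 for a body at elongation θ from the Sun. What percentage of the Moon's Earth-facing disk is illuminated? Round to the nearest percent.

10%

The Moon has covered 3/29.5 of its cycle, so θ ≈ 360° × 3/29.5 = 36.6°.
Illuminated fraction = (1 − cos 36.6°)/2 = (1 − 0.803)/2 ≈ 0.099, so 10%.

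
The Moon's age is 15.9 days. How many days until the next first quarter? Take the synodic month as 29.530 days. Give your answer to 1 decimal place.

First quarter is 0.25 of the way through the cycle: age 0.25 × 29.530 = 7.383 d.
This lunation's first quarter (7.383 d) has passed, so add one period: 36.913 − 15.9 = 21.013 days.

21.0 days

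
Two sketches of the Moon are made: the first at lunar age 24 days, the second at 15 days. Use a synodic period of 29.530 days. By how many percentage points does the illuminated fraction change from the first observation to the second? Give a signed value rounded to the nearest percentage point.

θ₁ = 360° × 24/29.530 = 292.6°, f₁ = (1 − cos θ₁)/2 = 0.308.
θ₂ = 360° × 15/29.530 = 182.9°, f₂ = (1 − cos θ₂)/2 = 0.999.
Change = f₂ − f₁ = +0.691 → +69 percentage points.

+69 pp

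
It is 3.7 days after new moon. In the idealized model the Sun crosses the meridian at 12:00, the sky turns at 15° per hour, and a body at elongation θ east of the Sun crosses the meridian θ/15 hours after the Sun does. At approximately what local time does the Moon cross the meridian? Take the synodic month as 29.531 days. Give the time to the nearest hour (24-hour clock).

15:00

Elongation θ = 360° × 3.7/29.531 ≈ 45.1°.
The Moon trails the Sun by θ/15 = 45.1/15 ≈ 3.01 hours.
12:00 + 3.01 h ≈ 15:00 → 15:00 to the nearest hour.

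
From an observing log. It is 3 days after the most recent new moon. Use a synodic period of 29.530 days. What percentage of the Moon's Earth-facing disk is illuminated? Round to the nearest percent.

10%

Phase angle: θ = 360°·(3 d)/(29.530 d) = 36.6°.
With cos θ = 0.803, the lit fraction is (1 − 0.803)/2 ≈ 0.098, so 10%.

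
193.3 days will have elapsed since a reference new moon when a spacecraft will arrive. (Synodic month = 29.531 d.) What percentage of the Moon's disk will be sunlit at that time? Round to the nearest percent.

193.3 d spans 6 complete synodic months (6 × 29.531 = 177.19 d) plus 16.11 d.
Phase angle: θ = 360°·(16.11 d)/(29.531 d) = 196.4°.
With cos θ = (-0.959), the lit fraction is (1 − (-0.959))/2 ≈ 0.980, so 98%.

98%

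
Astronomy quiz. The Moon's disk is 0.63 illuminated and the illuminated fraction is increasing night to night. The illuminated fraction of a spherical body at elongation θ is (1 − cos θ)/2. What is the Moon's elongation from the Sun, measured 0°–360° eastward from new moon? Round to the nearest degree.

cos θ = 1 − 2f = -0.260, giving a principal value of 105.1°.
The Moon is waxing (0°–180°), so θ = 105.1° directly.

105°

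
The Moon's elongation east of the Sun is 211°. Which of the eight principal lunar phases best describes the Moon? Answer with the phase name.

The waning gibbous sector spans roughly 202°–248°; 211° falls inside it.

waning gibbous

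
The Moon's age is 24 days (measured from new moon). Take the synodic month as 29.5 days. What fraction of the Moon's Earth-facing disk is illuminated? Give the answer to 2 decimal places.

Phase angle: θ = 360°·(24 d)/(29.5 d) = 292.9°.
With cos θ = 0.389, the lit fraction is (1 − 0.389)/2 ≈ 0.306.

0.31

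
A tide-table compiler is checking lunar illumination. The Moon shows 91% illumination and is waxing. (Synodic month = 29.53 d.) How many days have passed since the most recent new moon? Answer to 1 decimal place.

11.9 days

Invert f = (1 − cos θ)/2 to get cos θ = 1 − 2(0.91) = -0.820, hence θ₀ = arccos -0.820 = 145.1°.
Before full moon the principal value applies: θ = 145.1°.
Age = 29.53 × 145.1°/360° ≈ 11.90 days.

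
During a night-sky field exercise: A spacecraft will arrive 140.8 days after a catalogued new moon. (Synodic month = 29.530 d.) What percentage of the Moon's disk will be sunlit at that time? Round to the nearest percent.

140.8 d spans 4 complete synodic months (4 × 29.530 = 118.12 d) plus 22.68 d.
The Moon has covered 22.68/29.530 of its cycle, so θ ≈ 360° × 22.68/29.530 = 276.5°.
Illuminated fraction = (1 − cos 276.5°)/2 = (1 − 0.113)/2 ≈ 0.443, so 44%.

44%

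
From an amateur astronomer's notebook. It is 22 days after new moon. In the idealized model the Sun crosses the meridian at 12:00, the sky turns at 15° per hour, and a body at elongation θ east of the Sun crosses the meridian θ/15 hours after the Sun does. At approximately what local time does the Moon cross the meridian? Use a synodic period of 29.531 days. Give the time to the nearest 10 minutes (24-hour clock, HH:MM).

Elongation θ = 360° × 22/29.531 ≈ 268.2°.
The Moon trails the Sun by θ/15 = 268.2/15 ≈ 17.88 hours.
12:00 + 17.880 h ≈ 05:53 → 05:50 to the nearest ten minutes.

05:50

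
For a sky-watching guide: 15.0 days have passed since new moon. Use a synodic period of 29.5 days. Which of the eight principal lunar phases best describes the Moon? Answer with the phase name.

At 15.0/29.5 of the cycle, θ ≈ 183° — the full moon range.

full moon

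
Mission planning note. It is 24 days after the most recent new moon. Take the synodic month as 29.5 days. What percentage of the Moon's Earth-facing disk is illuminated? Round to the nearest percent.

Elongation θ = 360° × 24/29.5 ≈ 292.9°.
cos 292.9° = 0.389, so f = (1 − 0.389)/2 = 0.306, so 31%.

31%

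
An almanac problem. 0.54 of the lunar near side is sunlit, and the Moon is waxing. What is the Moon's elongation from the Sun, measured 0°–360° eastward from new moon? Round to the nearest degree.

cos θ = 1 − 2f = -0.080, giving a principal value of 94.6°.
The Moon is waxing (0°–180°), so θ = 94.6° directly.

95°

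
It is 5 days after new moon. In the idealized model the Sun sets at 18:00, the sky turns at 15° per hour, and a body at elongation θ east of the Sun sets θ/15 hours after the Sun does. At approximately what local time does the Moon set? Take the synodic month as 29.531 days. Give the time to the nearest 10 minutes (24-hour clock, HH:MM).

22:00

Phase angle: θ = 360°·(5 d)/(29.531 d) = 61.0°.
At 15° of sky rotation per hour, 61.0° corresponds to a 4.06 h lag.
18:00 + 4.064 h ≈ 22:04 → 22:00 to the nearest ten minutes.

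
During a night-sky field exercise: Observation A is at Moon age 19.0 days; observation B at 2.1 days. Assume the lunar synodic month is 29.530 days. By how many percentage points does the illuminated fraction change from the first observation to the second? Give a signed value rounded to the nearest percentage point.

First observation: θ = 360°·19.0/29.530 = 231.6°, so f = 0.810.
Second observation: θ = 25.6°, f = 0.049.
Δf = 0.049 − 0.810 = -0.761, i.e. -76 pp.

-76 percentage points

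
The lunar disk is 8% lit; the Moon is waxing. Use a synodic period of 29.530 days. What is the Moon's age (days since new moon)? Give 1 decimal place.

2.7 days

From f = (1 − cos θ)/2: cos θ = 1 − 2×0.08 = 0.840; arccos → 32.9°.
Before full moon the principal value applies: θ = 32.9°.
At 360°/29.530 d per day, 32.9° corresponds to 2.70 days.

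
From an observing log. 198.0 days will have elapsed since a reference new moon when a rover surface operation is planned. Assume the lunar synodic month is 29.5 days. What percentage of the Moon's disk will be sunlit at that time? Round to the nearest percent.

198.0 d spans 6 complete synodic months (6 × 29.5 = 177.00 d) plus 21.00 d.
Elongation θ = 360° × 21.00/29.5 ≈ 256.3°.
cos 256.3° = (-0.237), so f = (1 − (-0.237))/2 = 0.619, so 62%.

62%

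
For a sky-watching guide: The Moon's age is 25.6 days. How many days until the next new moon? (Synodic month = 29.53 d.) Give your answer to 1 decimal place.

3.9 days

One full lunation from the last new moon is 29.53 d; remaining = 29.53 − 25.6 = 3.930 d.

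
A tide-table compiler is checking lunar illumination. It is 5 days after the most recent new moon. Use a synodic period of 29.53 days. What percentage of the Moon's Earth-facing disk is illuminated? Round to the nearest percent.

Phase angle: θ = 360°·(5 d)/(29.53 d) = 61.0°.
cos 61.0° = 0.485, so f = (1 − 0.485)/2 = 0.257, so 26%.

26%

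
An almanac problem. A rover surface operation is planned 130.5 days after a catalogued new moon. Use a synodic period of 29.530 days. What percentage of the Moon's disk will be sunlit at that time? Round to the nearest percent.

130.5 d spans 4 complete synodic months (4 × 29.530 = 118.12 d) plus 12.38 d.
The Moon has covered 12.38/29.530 of its cycle, so θ ≈ 360° × 12.38/29.530 = 150.9°.
cos 150.9° = (-0.874), so f = (1 − (-0.874))/2 = 0.937, so 94%.

94%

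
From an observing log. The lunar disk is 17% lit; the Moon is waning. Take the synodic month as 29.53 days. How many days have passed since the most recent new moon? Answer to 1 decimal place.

From f = (1 − cos θ)/2: cos θ = 1 − 2×0.17 = 0.660; arccos → 48.7°.
A waning Moon lies in 180°–360°, so θ = 360° − 48.7° = 311.3°.
Age = 29.53 × 311.3°/360° ≈ 25.54 days.

25.5 days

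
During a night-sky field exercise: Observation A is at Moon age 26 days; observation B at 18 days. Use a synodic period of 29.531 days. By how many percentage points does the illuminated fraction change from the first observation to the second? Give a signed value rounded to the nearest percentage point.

First observation: θ = 360°·26/29.531 = 317.0°, so f = 0.135.
Second observation: θ = 219.4°, f = 0.886.
Δf = 0.886 − 0.135 = +0.752, i.e. +75 pp.

+75 pp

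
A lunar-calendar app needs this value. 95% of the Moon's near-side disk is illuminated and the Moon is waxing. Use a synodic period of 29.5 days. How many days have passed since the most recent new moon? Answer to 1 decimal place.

From f = (1 − cos θ)/2: cos θ = 1 − 2×0.95 = -0.900; arccos → 154.2°.
Waxing ⇒ before full, so θ = 154.2°.
That fraction of the synodic month is 154.2/360 × 29.5 d ≈ 12.63 d.

12.6 days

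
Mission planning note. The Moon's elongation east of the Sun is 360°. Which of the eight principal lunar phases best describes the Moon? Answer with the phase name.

new moon

360° lies in the new moon sector of the 8-phase cycle.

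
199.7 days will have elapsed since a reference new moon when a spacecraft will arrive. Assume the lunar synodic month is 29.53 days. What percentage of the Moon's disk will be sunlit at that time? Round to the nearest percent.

Reduce mod P: 199.7 − 6×29.53 = 22.52 d into the current lunation.
Elongation θ = 360° × 22.52/29.53 ≈ 274.5°.
Illuminated fraction = (1 − cos 274.5°)/2 = (1 − 0.079)/2 ≈ 0.460, so 46%.

46%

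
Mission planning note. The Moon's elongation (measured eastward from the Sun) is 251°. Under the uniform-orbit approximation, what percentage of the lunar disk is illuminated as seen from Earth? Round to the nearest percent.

66%

f = (1 − cos 251°)/2 = (1 − (-0.326))/2 ≈ 0.663, i.e. 66%.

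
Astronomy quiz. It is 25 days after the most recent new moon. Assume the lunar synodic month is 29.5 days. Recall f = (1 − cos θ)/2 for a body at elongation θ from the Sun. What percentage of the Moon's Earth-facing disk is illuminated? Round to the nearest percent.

21%

The Moon has covered 25/29.5 of its cycle, so θ ≈ 360° × 25/29.5 = 305.1°.
cos 305.1° = 0.575, so f = (1 − 0.575)/2 = 0.213, so 21%.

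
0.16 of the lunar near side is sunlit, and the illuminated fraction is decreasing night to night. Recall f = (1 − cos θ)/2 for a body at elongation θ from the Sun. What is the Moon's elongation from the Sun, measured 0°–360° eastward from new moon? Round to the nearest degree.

cos θ = 1 − 2f = 0.680, giving a principal value of 47.2°.
Since the Moon is past full (waning), take the reflex angle: θ = 360° − 47.2° = 312.8°.

313°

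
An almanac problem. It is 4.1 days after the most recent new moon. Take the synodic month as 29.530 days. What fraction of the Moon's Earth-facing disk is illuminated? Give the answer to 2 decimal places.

0.18

The Moon has covered 4.1/29.530 of its cycle, so θ ≈ 360° × 4.1/29.530 = 50.0°.
With cos θ = 0.643, the lit fraction is (1 − 0.643)/2 ≈ 0.178.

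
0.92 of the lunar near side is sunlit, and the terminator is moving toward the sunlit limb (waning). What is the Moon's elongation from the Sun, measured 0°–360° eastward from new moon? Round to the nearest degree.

Invert f = (1 − cos θ)/2 to get cos θ = 1 − 2(0.92) = -0.840, hence θ₀ = arccos -0.840 = 147.1°.
A waning Moon lies in 180°–360°, so θ = 360° − 147.1° = 212.9°.

213°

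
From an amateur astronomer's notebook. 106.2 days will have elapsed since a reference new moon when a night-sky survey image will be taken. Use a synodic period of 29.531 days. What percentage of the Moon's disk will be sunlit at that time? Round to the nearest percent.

91%

106.2 d spans 3 complete synodic months (3 × 29.531 = 88.59 d) plus 17.61 d.
The Moon has covered 17.61/29.531 of its cycle, so θ ≈ 360° × 17.61/29.531 = 214.6°.
With cos θ = (-0.823), the lit fraction is (1 − (-0.823))/2 ≈ 0.911, so 91%.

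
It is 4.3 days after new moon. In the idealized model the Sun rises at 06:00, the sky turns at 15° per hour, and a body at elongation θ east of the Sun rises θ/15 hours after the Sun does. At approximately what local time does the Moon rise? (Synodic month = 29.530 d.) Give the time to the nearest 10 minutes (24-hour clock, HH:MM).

Elongation θ = 360° × 4.3/29.530 ≈ 52.4°.
Delay after the Sun = 52.4° / (15°/h) ≈ 3.49 h.
06:00 + 3.495 h ≈ 09:30 → 09:30 to the nearest ten minutes.

09:30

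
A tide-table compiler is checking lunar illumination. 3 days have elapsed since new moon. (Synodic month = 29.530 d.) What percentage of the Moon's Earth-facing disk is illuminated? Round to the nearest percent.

10%

Phase angle: θ = 360°·(3 d)/(29.530 d) = 36.6°.
cos 36.6° = 0.803, so f = (1 − 0.803)/2 = 0.098, so 10%.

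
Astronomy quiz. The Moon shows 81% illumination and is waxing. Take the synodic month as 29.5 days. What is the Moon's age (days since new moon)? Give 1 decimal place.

10.5 days

cos θ = 1 − 2f = -0.620, giving a principal value of 128.3°.
Before full moon the principal value applies: θ = 128.3°.
Age = 29.5 × 128.3°/360° ≈ 10.51 days.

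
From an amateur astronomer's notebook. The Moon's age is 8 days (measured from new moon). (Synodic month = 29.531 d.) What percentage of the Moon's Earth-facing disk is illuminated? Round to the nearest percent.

The Moon has covered 8/29.531 of its cycle, so θ ≈ 360° × 8/29.531 = 97.5°.
With cos θ = (-0.131), the lit fraction is (1 − (-0.131))/2 ≈ 0.565, so 57%.

57%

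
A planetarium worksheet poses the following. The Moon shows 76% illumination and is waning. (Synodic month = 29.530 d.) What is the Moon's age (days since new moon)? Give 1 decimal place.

19.6 days

cos θ = 1 − 2f = -0.520, giving a principal value of 121.3°.
Waning ⇒ past full, so θ = 360° − 121.3° = 238.7°.
That fraction of the synodic month is 238.7/360 × 29.530 d ≈ 19.58 d.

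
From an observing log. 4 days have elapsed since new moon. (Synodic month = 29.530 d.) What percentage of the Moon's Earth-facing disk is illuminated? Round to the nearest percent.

17%

The Moon has covered 4/29.530 of its cycle, so θ ≈ 360° × 4/29.530 = 48.8°.
Illuminated fraction = (1 − cos 48.8°)/2 = (1 − 0.659)/2 ≈ 0.170, so 17%.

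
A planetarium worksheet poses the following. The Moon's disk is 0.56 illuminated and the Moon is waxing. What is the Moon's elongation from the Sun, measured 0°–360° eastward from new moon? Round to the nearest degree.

Invert f = (1 − cos θ)/2 to get cos θ = 1 − 2(0.56) = -0.120, hence θ₀ = arccos -0.120 = 96.9°.
Waxing ⇒ before full, so θ = 96.9°.

97°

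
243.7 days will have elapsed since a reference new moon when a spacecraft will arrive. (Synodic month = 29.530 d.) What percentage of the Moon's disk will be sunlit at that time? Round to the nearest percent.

51%

243.7 d spans 8 complete synodic months (8 × 29.530 = 236.24 d) plus 7.46 d.
Phase angle: θ = 360°·(7.46 d)/(29.530 d) = 90.9°.
With cos θ = (-0.016), the lit fraction is (1 − (-0.016))/2 ≈ 0.508, so 51%.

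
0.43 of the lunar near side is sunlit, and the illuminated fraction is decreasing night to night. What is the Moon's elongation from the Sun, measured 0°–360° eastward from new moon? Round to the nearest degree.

Invert f = (1 − cos θ)/2 to get cos θ = 1 − 2(0.43) = 0.140, hence θ₀ = arccos 0.140 = 82.0°.
Waning ⇒ past full, so θ = 360° − 82.0° = 278.0°.

278°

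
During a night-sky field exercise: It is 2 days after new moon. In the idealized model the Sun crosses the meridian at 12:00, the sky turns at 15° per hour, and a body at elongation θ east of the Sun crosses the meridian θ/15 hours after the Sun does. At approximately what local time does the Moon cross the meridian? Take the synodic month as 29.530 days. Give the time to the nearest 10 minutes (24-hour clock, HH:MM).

Phase angle: θ = 360°·(2 d)/(29.530 d) = 24.4°.
The Moon trails the Sun by θ/15 = 24.4/15 ≈ 1.63 hours.
12:00 + 1.625 h ≈ 13:38 → 13:40 to the nearest ten minutes.

13:40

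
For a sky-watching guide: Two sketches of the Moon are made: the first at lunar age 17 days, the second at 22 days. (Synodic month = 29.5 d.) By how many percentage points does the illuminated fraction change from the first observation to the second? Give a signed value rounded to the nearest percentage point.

First observation: θ = 360°·17/29.5 = 207.5°, so f = 0.944.
Second observation: θ = 268.5°, f = 0.513.
Δf = 0.513 − 0.944 = -0.430, i.e. -43 pp.

-43 pp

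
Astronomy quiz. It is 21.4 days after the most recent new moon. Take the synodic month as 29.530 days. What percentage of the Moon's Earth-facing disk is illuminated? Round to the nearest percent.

Elongation θ = 360° × 21.4/29.530 ≈ 260.9°.
Illuminated fraction = (1 − cos 260.9°)/2 = (1 − (-0.158))/2 ≈ 0.579, so 58%.

58%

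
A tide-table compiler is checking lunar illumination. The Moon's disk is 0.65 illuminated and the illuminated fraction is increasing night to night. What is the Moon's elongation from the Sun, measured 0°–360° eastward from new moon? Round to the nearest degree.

107°

cos θ = 1 − 2f = -0.300, giving a principal value of 107.5°.
The Moon is waxing (0°–180°), so θ = 107.5° directly.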